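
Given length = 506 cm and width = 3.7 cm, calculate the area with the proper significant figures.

area = 506 cm × 3.7 cm = 1872.2 cm².
506 has 3 significant figures; 3.7 has 2.
Division/multiplication keeps the fewest: 2 significant figures.
Rounded: 1.9 × 10^3 cm².

1.9 × 10^3 cm²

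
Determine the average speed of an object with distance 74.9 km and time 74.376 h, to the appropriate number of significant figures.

average speed = 74.9 km ÷ 74.376 h = 1.00704528342… km/h.
74.9 has 3 significant figures; 74.376 has 5.
Division/multiplication keeps the fewest: 3 significant figures.
Rounded: 1.01 km/h.

1.01 km/h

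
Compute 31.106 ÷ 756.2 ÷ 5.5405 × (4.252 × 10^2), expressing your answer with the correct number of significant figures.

31.106 ÷ 756.2 ÷ 5.5405 × (4.252 × 10^2) = 3.15683433339…
Multiplication/division keeps the fewest significant figures: 31.106 → 5 s.f., 756.2 → 4 s.f., 5.5405 → 5 s.f., 4.252 × 10^2 → 4 s.f.; limit is 4.
Rounded to 4 significant figures: 3.157.

3.157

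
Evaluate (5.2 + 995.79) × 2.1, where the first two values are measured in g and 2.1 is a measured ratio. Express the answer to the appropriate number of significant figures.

5.2 g + 995.79 g = 1000.99 g; the sum is limited to 1 decimal place (5 s.f.).
Carrying full precision, 1000.99 × 2.1 = 2102.079 g; 2.1 has 2 s.f., so the result keeps min(5, 2) = 2 s.f.
Rounded to 2 significant figures: 2.1 × 10³ g.

2.1 × 10³ g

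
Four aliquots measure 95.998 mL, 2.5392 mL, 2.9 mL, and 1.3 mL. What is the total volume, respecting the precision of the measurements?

95.998 mL + 2.5392 mL + 2.9 mL + 1.3 mL = 102.7372 mL.
Addition/subtraction keeps the fewest decimal places: 95.998 → 3 decimal places, 2.5392 → 4 decimal places, 2.9 → 1 decimal place, 1.3 → 1 decimal place; limit is 1.
Rounded to 1 decimal place: 102.7 mL.

102.7 mL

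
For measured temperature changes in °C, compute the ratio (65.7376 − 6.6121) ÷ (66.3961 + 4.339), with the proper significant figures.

65.7376 − 6.6121 = 59.1255, limited to 4 d.p. → 6 s.f.; 66.3961 + 4.339 = 70.7351, limited to 3 d.p. → 5 s.f.
Carrying full precision, 59.1255 ÷ 70.7351 = 0.835872148339…; keep min(6, 5) = 5 s.f.
Rounded to 5 significant figures: 0.83587.

0.83587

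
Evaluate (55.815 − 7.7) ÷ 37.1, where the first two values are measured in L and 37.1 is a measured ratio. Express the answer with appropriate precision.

55.815 L − 7.7 L = 48.115 L; the difference is limited to 1 decimal place (3 s.f.).
Carrying full precision, 48.115 ÷ 37.1 = 1.29690026954… L; 37.1 has 3 s.f., so the result keeps min(3, 3) = 3 s.f.
Rounded to 3 significant figures: 1.30 L.

1.30 L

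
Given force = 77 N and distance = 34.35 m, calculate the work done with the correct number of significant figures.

2.6 × 10³ J

work done = 77 N × 34.35 m = 2644.95 J.
77 has 2 significant figures; 34.35 has 4.
Division/multiplication keeps the fewest: 2 significant figures.
Rounded: 2.6 × 10³ J.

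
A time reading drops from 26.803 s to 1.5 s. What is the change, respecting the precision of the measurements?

25.3 s

26.803 s − 1.5 s = 25.303 s.
Addition/subtraction keeps the fewest decimal places: 26.803 → 3 decimal places, 1.5 → 1 decimal place; limit is 1.
Rounded to 1 decimal place: 25.3 s.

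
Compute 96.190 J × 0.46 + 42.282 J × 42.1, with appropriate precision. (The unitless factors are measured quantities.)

96.190 × 0.46 = 44.2474 → 44 J (2 s.f., last digit at the 10^0 place).
42.282 × 42.1 = 1780.0722 → 1.78 × 10³ J (3 s.f., last digit at the 10^1 place).
Sum: 1824.3196 J; keep the coarser place, 10^1.
Result: 1.82 × 10³ J.

1.82 × 10³ J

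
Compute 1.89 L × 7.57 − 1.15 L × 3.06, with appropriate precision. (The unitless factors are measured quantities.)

10.8 L

1.89 × 7.57 = 14.3073 → 14.3 L (3 s.f., last digit at the 10^-1 place).
1.15 × 3.06 = 3.519 → 3.52 L (3 s.f., last digit at the 10^-2 place).
Difference: 10.7883 L; keep the coarser place, 10^-1.
Result: 10.8 L.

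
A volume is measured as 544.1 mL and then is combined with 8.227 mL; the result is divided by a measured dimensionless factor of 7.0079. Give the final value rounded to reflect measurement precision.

544.1 mL + 8.227 mL = 552.327 mL; the sum is limited to 1 decimal place (4 s.f.).
Carrying full precision, 552.327 ÷ 7.0079 = 78.8149088885… mL; 7.0079 has 5 s.f., so the result keeps min(4, 5) = 4 s.f.
Rounded to 4 significant figures: 78.81 mL.

78.81 mL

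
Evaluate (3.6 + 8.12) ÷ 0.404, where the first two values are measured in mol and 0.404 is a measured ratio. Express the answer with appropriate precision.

29.0 mol

3.6 mol + 8.12 mol = 11.72 mol; the sum is limited to 1 decimal place (3 s.f.).
Carrying full precision, 11.72 ÷ 0.404 = 29.0099009901… mol; 0.404 has 3 s.f., so the result keeps min(3, 3) = 3 s.f.
Rounded to 3 significant figures: 29.0 mol.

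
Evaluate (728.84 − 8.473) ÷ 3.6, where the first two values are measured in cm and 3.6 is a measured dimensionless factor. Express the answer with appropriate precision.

728.84 cm − 8.473 cm = 720.367 cm; the difference is limited to 2 decimal places (5 s.f.).
Carrying full precision, 720.367 ÷ 3.6 = 200.101944444… cm; 3.6 has 2 s.f., so the result keeps min(5, 2) = 2 s.f.
Rounded to 2 significant figures: 2.0 × 10^2 cm.

2.0 × 10^2 cm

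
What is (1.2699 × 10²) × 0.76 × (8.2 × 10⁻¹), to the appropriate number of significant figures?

79

(1.2699 × 10²) × 0.76 × (8.2 × 10⁻¹) = 79.140168
Multiplication/division keeps the fewest significant figures: 1.2699 × 10² → 5 s.f., 0.76 → 2 s.f., 8.2 × 10⁻¹ → 2 s.f.; limit is 2.
Rounded to 2 significant figures: 79.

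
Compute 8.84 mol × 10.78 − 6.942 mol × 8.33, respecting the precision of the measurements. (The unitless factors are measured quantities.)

37.5 mol

8.84 × 10.78 = 95.2952 → 95.3 mol (3 s.f., last digit at the 10^-1 place).
6.942 × 8.33 = 57.82686 → 57.8 mol (3 s.f., last digit at the 10^-1 place).
Difference: 37.46834 mol; keep the coarser place, 10^-1.
Result: 37.5 mol.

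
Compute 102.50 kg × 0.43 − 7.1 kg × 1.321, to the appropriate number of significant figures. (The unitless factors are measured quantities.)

102.50 × 0.43 = 44.075 → 44 kg (2 s.f., last digit at the 10^0 place).
7.1 × 1.321 = 9.3791 → 9.4 kg (2 s.f., last digit at the 10^-1 place).
Difference: 34.6959 kg; keep the coarser place, 10^0.
Result: 35 kg.

35 kg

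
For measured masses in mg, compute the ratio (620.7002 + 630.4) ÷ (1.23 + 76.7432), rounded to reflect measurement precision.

16.05

620.7002 + 630.4 = 1251.1002, limited to 1 d.p. → 5 s.f.; 1.23 + 76.7432 = 77.9732, limited to 2 d.p. → 4 s.f.
Carrying full precision, 1251.1002 ÷ 77.9732 = 16.0452591403…; keep min(5, 4) = 4 s.f.
Rounded to 4 significant figures: 16.05.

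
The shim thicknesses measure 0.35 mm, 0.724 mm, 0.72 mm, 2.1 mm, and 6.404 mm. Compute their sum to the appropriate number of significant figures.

0.35 mm + 0.724 mm + 0.72 mm + 2.1 mm + 6.404 mm = 10.298 mm.
Addition/subtraction keeps the fewest decimal places: 0.35 → 2 decimal places, 0.724 → 3 decimal places, 0.72 → 2 decimal places, 2.1 → 1 decimal place, 6.404 → 3 decimal places; limit is 1.
Rounded to 1 decimal place: 10.3 mm.

10.3 mm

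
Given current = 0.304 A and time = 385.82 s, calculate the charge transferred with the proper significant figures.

117 C

charge transferred = 0.304 A × 385.82 s = 117.28928 C.
0.304 has 3 significant figures; 385.82 has 5.
Division/multiplication keeps the fewest: 3 significant figures.
Rounded: 117 C.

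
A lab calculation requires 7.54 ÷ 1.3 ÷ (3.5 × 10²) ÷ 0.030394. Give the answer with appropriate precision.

0.55

7.54 ÷ 1.3 ÷ (3.5 × 10²) ÷ 0.030394 = 0.545220391243…
Multiplication/division keeps the fewest significant figures: 7.54 → 3 s.f., 1.3 → 2 s.f., 3.5 × 10² → 2 s.f., 0.030394 → 5 s.f.; limit is 2.
Rounded to 2 significant figures: 0.55.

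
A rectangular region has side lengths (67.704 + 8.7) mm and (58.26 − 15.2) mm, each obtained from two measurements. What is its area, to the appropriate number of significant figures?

3.29 × 10^3 mm²

67.704 + 8.7 = 76.404, limited to 1 d.p. → 3 s.f.; 58.26 − 15.2 = 43.06, limited to 1 d.p. → 3 s.f.
Carrying full precision, 76.404 × 43.06 = 3289.95624; keep min(3, 3) = 3 s.f.
Rounded to 3 significant figures: 3.29 × 10^3 mm².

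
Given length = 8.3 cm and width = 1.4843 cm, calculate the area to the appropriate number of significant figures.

area = 8.3 cm × 1.4843 cm = 12.31969 cm².
8.3 has 2 significant figures; 1.4843 has 5.
Division/multiplication keeps the fewest: 2 significant figures.
Rounded: 12 cm².

12 cm²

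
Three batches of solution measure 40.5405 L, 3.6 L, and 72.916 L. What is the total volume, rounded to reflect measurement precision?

40.5405 L + 3.6 L + 72.916 L = 117.0565 L.
Addition/subtraction keeps the fewest decimal places: 40.5405 → 4 decimal places, 3.6 → 1 decimal place, 72.916 → 3 decimal places; limit is 1.
Rounded to 1 decimal place: 117.1 L.

117.1 L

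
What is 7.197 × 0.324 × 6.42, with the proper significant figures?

15.0

7.197 × 0.324 × 6.42 = 14.97033576
Multiplication/division keeps the fewest significant figures: 7.197 → 4 s.f., 0.324 → 3 s.f., 6.42 → 3 s.f.; limit is 3.
Rounded to 3 significant figures: 15.0.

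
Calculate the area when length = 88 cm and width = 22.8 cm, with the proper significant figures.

area = 88 cm × 22.8 cm = 2006.4 cm².
88 has 2 significant figures; 22.8 has 3.
Division/multiplication keeps the fewest: 2 significant figures.
Rounded: 2.0 × 10³ cm².

2.0 × 10³ cm²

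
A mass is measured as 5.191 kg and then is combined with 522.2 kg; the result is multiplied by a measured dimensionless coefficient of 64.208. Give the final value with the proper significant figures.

3.386 × 10^4 kg

5.191 kg + 522.2 kg = 527.391 kg; the sum is limited to 1 decimal place (4 s.f.).
Carrying full precision, 527.391 × 64.208 = 33862.721328 kg; 64.208 has 5 s.f., so the result keeps min(4, 5) = 4 s.f.
Rounded to 4 significant figures: 3.386 × 10^4 kg.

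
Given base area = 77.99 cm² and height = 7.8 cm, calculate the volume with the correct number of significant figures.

volume = 77.99 cm² × 7.8 cm = 608.322 cm³.
77.99 has 4 significant figures; 7.8 has 2.
Division/multiplication keeps the fewest: 2 significant figures.
Rounded: 6.1 × 10^2 cm³.

6.1 × 10^2 cm³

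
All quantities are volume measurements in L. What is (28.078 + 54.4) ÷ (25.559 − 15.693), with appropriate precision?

8.36

28.078 + 54.4 = 82.478, limited to 1 d.p. → 3 s.f.; 25.559 − 15.693 = 9.866, limited to 3 d.p. → 4 s.f.
Carrying full precision, 82.478 ÷ 9.866 = 8.35982160957…; keep min(3, 4) = 3 s.f.
Rounded to 3 significant figures: 8.36.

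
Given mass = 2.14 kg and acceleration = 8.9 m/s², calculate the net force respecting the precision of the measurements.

19 N

net force = 2.14 kg × 8.9 m/s² = 19.046 N.
2.14 has 3 significant figures; 8.9 has 2.
Division/multiplication keeps the fewest: 2 significant figures.
Rounded: 19 N.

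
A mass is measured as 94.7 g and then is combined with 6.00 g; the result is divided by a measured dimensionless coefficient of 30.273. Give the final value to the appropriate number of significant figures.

94.7 g + 6.00 g = 100.70 g; the sum is limited to 1 decimal place (4 s.f.).
Carrying full precision, 100.70 ÷ 30.273 = 3.32639645889… g; 30.273 has 5 s.f., so the result keeps min(4, 5) = 4 s.f.
Rounded to 4 significant figures: 3.326 g.

3.326 g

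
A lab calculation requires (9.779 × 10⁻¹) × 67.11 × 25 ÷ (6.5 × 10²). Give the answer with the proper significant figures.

(9.779 × 10⁻¹) × 67.11 × 25 ÷ (6.5 × 10²) = 2.52411034615…
Multiplication/division keeps the fewest significant figures: 9.779 × 10⁻¹ → 4 s.f., 67.11 → 4 s.f., 25 → 2 s.f., 6.5 × 10² → 2 s.f.; limit is 2.
Rounded to 2 significant figures: 2.5.

2.5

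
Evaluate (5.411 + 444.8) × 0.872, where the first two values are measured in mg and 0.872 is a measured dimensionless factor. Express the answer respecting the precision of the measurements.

5.411 mg + 444.8 mg = 450.211 mg; the sum is limited to 1 decimal place (4 s.f.).
Carrying full precision, 450.211 × 0.872 = 392.583992 mg; 0.872 has 3 s.f., so the result keeps min(4, 3) = 3 s.f.
Rounded to 3 significant figures: 393 mg.

393 mg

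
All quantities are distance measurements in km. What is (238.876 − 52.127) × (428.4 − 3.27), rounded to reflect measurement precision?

238.876 − 52.127 = 186.749, limited to 3 d.p. → 6 s.f.; 428.4 − 3.27 = 425.13, limited to 1 d.p. → 4 s.f.
Carrying full precision, 186.749 × 425.13 = 79392.60237; keep min(6, 4) = 4 s.f.
Rounded to 4 significant figures: 7.939 × 10^4 km².

7.939 × 10^4 km²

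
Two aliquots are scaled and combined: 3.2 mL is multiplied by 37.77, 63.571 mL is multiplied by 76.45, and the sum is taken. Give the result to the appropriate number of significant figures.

3.2 × 37.77 = 120.864 → 1.2 × 10^2 mL (2 s.f., last digit at the 10^1 place).
63.571 × 76.45 = 4860.00295 → 4.860 × 10^3 mL (4 s.f., last digit at the 10^0 place).
Sum: 4980.86695 mL; keep the coarser place, 10^1.
Result: 4.98 × 10^3 mL.

4.98 × 10^3 mL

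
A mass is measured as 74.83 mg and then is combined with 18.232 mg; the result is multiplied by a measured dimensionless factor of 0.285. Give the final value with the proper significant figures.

26.5 mg

74.83 mg + 18.232 mg = 93.062 mg; the sum is limited to 2 decimal places (4 s.f.).
Carrying full precision, 93.062 × 0.285 = 26.52267 mg; 0.285 has 3 s.f., so the result keeps min(4, 3) = 3 s.f.
Rounded to 3 significant figures: 26.5 mg.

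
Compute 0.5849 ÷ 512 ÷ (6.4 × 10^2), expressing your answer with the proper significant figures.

0.5849 ÷ 512 ÷ (6.4 × 10^2) = 0.00000178497314453…
Multiplication/division keeps the fewest significant figures: 0.5849 → 4 s.f., 512 → 3 s.f., 6.4 × 10^2 → 2 s.f.; limit is 2.
Rounded to 2 significant figures: 1.8 × 10^-6.

1.8 × 10^-6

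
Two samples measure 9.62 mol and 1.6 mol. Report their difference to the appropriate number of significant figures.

9.62 mol − 1.6 mol = 8.02 mol.
Addition/subtraction keeps the fewest decimal places: 9.62 → 2 decimal places, 1.6 → 1 decimal place; limit is 1.
Rounded to 1 decimal place: 8.0 mol.

8.0 mol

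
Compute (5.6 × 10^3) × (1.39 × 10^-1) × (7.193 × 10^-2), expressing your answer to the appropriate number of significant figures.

(5.6 × 10^3) × (1.39 × 10^-1) × (7.193 × 10^-2) = 55.990312
Multiplication/division keeps the fewest significant figures: 5.6 × 10^3 → 2 s.f., 1.39 × 10^-1 → 3 s.f., 7.193 × 10^-2 → 4 s.f.; limit is 2.
Rounded to 2 significant figures: 56.

56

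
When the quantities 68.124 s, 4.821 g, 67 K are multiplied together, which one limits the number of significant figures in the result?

67 K

68.124 s → 5 s.f.; 4.821 g → 4 s.f.; 67 K → 2 s.f.
The fewest is 2 significant figures, from 67 K.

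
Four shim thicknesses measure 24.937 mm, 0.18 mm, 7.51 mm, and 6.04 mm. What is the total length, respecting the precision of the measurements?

38.67 mm

24.937 mm + 0.18 mm + 7.51 mm + 6.04 mm = 38.667 mm.
Addition/subtraction keeps the fewest decimal places: 24.937 → 3 decimal places, 0.18 → 2 decimal places, 7.51 → 2 decimal places, 6.04 → 2 decimal places; limit is 2.
Rounded to 2 decimal places: 38.67 mm.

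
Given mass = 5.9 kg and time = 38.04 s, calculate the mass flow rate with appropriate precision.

0.16 kg/s

mass flow rate = 5.9 kg ÷ 38.04 s = 0.155099894848… kg/s.
5.9 has 2 significant figures; 38.04 has 4.
Division/multiplication keeps the fewest: 2 significant figures.
Rounded: 0.16 kg/s.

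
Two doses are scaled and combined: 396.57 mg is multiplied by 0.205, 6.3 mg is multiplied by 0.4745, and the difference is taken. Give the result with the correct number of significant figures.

78.3 mg

396.57 × 0.205 = 81.29685 → 81.3 mg (3 s.f., last digit at the 10^-1 place).
6.3 × 0.4745 = 2.98935 → 3.0 mg (2 s.f., last digit at the 10^-1 place).
Difference: 78.3075 mg; keep the coarser place, 10^-1.
Result: 78.3 mg.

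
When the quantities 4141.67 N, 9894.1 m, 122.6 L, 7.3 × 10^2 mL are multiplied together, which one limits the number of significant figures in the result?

7.3 × 10^2 mL

4141.67 N → 6 s.f.; 9894.1 m → 5 s.f.; 122.6 L → 4 s.f.; 7.3 × 10^2 mL → 2 s.f.
The fewest is 2 significant figures, from 7.3 × 10^2 mL.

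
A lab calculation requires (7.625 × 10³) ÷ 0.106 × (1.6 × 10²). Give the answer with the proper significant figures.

(7.625 × 10³) ÷ 0.106 × (1.6 × 10²) = 11509433.9623…
Multiplication/division keeps the fewest significant figures: 7.625 × 10³ → 4 s.f., 0.106 → 3 s.f., 1.6 × 10² → 2 s.f.; limit is 2.
Rounded to 2 significant figures: 1.2 × 10⁷.

1.2 × 10⁷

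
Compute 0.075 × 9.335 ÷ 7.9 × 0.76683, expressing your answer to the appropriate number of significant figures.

0.068

0.075 × 9.335 ÷ 7.9 × 0.76683 = 0.0679590954114…
Multiplication/division keeps the fewest significant figures: 0.075 → 2 s.f., 9.335 → 4 s.f., 7.9 → 2 s.f., 0.76683 → 5 s.f.; limit is 2.
Rounded to 2 significant figures: 0.068.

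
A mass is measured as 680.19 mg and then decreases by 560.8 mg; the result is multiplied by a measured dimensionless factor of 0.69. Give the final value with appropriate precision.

82 mg

680.19 mg − 560.8 mg = 119.39 mg; the difference is limited to 1 decimal place (4 s.f.).
Carrying full precision, 119.39 × 0.69 = 82.3791 mg; 0.69 has 2 s.f., so the result keeps min(4, 2) = 2 s.f.
Rounded to 2 significant figures: 82 mg.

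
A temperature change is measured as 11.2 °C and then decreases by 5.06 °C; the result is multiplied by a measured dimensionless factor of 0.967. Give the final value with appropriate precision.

11.2 °C − 5.06 °C = 6.14 °C; the difference is limited to 1 decimal place (2 s.f.).
Carrying full precision, 6.14 × 0.967 = 5.93738 °C; 0.967 has 3 s.f., so the result keeps min(2, 3) = 2 s.f.
Rounded to 2 significant figures: 5.9 °C.

5.9 °C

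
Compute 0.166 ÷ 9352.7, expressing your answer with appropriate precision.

1.77 × 10⁻⁵

0.166 ÷ 9352.7 = 0.0000177488853486…
Multiplication/division keeps the fewest significant figures: 0.166 → 3 s.f., 9352.7 → 5 s.f.; limit is 3.
Rounded to 3 significant figures: 1.77 × 10⁻⁵.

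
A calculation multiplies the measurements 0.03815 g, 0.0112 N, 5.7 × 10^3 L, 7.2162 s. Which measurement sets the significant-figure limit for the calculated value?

5.7 × 10^3 L

0.03815 g → 4 s.f.; 0.0112 N → 3 s.f.; 5.7 × 10^3 L → 2 s.f.; 7.2162 s → 5 s.f.
The fewest is 2 significant figures, from 5.7 × 10^3 L.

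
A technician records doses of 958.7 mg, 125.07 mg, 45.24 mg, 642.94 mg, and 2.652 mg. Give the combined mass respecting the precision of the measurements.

1774.6 mg

958.7 mg + 125.07 mg + 45.24 mg + 642.94 mg + 2.652 mg = 1774.602 mg.
Addition/subtraction keeps the fewest decimal places: 958.7 → 1 decimal place, 125.07 → 2 decimal places, 45.24 → 2 decimal places, 642.94 → 2 decimal places, 2.652 → 3 decimal places; limit is 1.
Rounded to 1 decimal place: 1774.6 mg.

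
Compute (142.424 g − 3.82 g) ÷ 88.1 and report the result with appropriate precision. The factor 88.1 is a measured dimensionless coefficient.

1.57 g

142.424 g − 3.82 g = 138.604 g; the difference is limited to 2 decimal places (5 s.f.).
Carrying full precision, 138.604 ÷ 88.1 = 1.57325766175… g; 88.1 has 3 s.f., so the result keeps min(5, 3) = 3 s.f.
Rounded to 3 significant figures: 1.57 g.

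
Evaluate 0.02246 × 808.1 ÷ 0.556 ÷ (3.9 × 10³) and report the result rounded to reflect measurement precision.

0.0084

0.02246 × 808.1 ÷ 0.556 ÷ (3.9 × 10³) = 0.00837019276886…
Multiplication/division keeps the fewest significant figures: 0.02246 → 4 s.f., 808.1 → 4 s.f., 0.556 → 3 s.f., 3.9 × 10³ → 2 s.f.; limit is 2.
Rounded to 2 significant figures: 0.0084.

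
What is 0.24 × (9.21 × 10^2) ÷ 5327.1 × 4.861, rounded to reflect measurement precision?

0.24 × (9.21 × 10^2) ÷ 5327.1 × 4.861 = 0.201699881737…
Multiplication/division keeps the fewest significant figures: 0.24 → 2 s.f., 9.21 × 10^2 → 3 s.f., 5327.1 → 5 s.f., 4.861 → 4 s.f.; limit is 2.
Rounded to 2 significant figures: 0.20.

0.20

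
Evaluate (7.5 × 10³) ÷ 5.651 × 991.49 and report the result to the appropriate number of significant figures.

1.3 × 10⁶

(7.5 × 10³) ÷ 5.651 × 991.49 = 1315904.26473…
Multiplication/division keeps the fewest significant figures: 7.5 × 10³ → 2 s.f., 5.651 → 4 s.f., 991.49 → 5 s.f.; limit is 2.
Rounded to 2 significant figures: 1.3 × 10⁶.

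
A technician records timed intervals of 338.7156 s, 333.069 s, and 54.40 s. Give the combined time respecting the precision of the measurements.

726.18 s

338.7156 s + 333.069 s + 54.40 s = 726.1846 s.
Addition/subtraction keeps the fewest decimal places: 338.7156 → 4 decimal places, 333.069 → 3 decimal places, 54.40 → 2 decimal places; limit is 2.
Rounded to 2 decimal places: 726.18 s.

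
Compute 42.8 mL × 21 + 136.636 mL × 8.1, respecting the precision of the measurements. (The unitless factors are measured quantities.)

42.8 × 21 = 898.8 → 9.0 × 10^2 mL (2 s.f., last digit at the 10^1 place).
136.636 × 8.1 = 1106.7516 → 1.1 × 10^3 mL (2 s.f., last digit at the 10^2 place).
Sum: 2005.5516 mL; keep the coarser place, 10^2.
Result: 2.0 × 10^3 mL.

2.0 × 10^3 mL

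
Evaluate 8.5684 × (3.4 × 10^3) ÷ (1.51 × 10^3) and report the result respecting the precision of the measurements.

19

8.5684 × (3.4 × 10^3) ÷ (1.51 × 10^3) = 19.2930860927…
Multiplication/division keeps the fewest significant figures: 8.5684 → 5 s.f., 3.4 × 10^3 → 2 s.f., 1.51 × 10^3 → 3 s.f.; limit is 2.
Rounded to 2 significant figures: 19.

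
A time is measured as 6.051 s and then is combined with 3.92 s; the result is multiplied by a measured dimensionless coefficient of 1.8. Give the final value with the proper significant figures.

18 s

6.051 s + 3.92 s = 9.971 s; the sum is limited to 2 decimal places (3 s.f.).
Carrying full precision, 9.971 × 1.8 = 17.9478 s; 1.8 has 2 s.f., so the result keeps min(3, 2) = 2 s.f.
Rounded to 2 significant figures: 18 s.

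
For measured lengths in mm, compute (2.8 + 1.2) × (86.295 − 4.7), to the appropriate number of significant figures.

2.8 + 1.2 = 4.0, limited to 1 d.p. → 2 s.f.; 86.295 − 4.7 = 81.595, limited to 1 d.p. → 3 s.f.
Carrying full precision, 4.0 × 81.595 = 326.38; keep min(2, 3) = 2 s.f.
Rounded to 2 significant figures: 3.3 × 10² mm².

3.3 × 10² mm²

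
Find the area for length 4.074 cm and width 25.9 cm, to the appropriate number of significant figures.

106 cm²

area = 4.074 cm × 25.9 cm = 105.5166 cm².
4.074 has 4 significant figures; 25.9 has 3.
Division/multiplication keeps the fewest: 3 significant figures.
Rounded: 106 cm².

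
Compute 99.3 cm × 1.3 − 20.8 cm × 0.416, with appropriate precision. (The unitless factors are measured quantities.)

99.3 × 1.3 = 129.09 → 1.3 × 10² cm (2 s.f., last digit at the 10^1 place).
20.8 × 0.416 = 8.6528 → 8.65 cm (3 s.f., last digit at the 10^-2 place).
Difference: 120.4372 cm; keep the coarser place, 10^1.
Result: 1.2 × 10² cm.

1.2 × 10² cm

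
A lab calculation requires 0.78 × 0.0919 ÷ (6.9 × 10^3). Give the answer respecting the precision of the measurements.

1.0 × 10^-5

0.78 × 0.0919 ÷ (6.9 × 10^3) = 0.0000103886956522…
Multiplication/division keeps the fewest significant figures: 0.78 → 2 s.f., 0.0919 → 3 s.f., 6.9 × 10^3 → 2 s.f.; limit is 2.
Rounded to 2 significant figures: 1.0 × 10^-5.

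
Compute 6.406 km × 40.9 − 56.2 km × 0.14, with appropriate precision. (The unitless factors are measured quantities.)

6.406 × 40.9 = 262.0054 → 262 km (3 s.f., last digit at the 10^0 place).
56.2 × 0.14 = 7.868 → 7.9 km (2 s.f., last digit at the 10^-1 place).
Difference: 254.1374 km; keep the coarser place, 10^0.
Result: 2.54 × 10² km.

2.54 × 10² km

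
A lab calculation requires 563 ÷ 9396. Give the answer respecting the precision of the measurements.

0.0599

563 ÷ 9396 = 0.0599191145168…
Multiplication/division keeps the fewest significant figures: 563 → 3 s.f., 9396 → 4 s.f.; limit is 3.
Rounded to 3 significant figures: 0.0599.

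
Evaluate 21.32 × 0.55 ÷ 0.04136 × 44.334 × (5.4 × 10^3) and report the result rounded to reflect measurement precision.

6.8 × 10^7

21.32 × 0.55 ÷ 0.04136 × 44.334 × (5.4 × 10^3) = 67873467.4468…
Multiplication/division keeps the fewest significant figures: 21.32 → 4 s.f., 0.55 → 2 s.f., 0.04136 → 4 s.f., 44.334 → 5 s.f., 5.4 × 10^3 → 2 s.f.; limit is 2.
Rounded to 2 significant figures: 6.8 × 10^7.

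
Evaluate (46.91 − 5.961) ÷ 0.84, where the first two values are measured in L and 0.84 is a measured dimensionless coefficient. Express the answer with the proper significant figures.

49 L

46.91 L − 5.961 L = 40.949 L; the difference is limited to 2 decimal places (4 s.f.).
Carrying full precision, 40.949 ÷ 0.84 = 48.7488095238… L; 0.84 has 2 s.f., so the result keeps min(4, 2) = 2 s.f.
Rounded to 2 significant figures: 49 L.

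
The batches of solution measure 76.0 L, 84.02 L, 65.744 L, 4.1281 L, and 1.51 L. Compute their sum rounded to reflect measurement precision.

76.0 L + 84.02 L + 65.744 L + 4.1281 L + 1.51 L = 231.4021 L.
Addition/subtraction keeps the fewest decimal places: 76.0 → 1 decimal place, 84.02 → 2 decimal places, 65.744 → 3 decimal places, 4.1281 → 4 decimal places, 1.51 → 2 decimal places; limit is 1.
Rounded to 1 decimal place: 231.4 L.

231.4 L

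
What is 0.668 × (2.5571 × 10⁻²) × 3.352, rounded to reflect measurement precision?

0.0573

0.668 × (2.5571 × 10⁻²) × 3.352 = 0.057256946656
Multiplication/division keeps the fewest significant figures: 0.668 → 3 s.f., 2.5571 × 10⁻² → 5 s.f., 3.352 → 4 s.f.; limit is 3.
Rounded to 3 significant figures: 0.0573.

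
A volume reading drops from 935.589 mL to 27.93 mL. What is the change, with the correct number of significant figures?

935.589 mL − 27.93 mL = 907.659 mL.
Addition/subtraction keeps the fewest decimal places: 935.589 → 3 decimal places, 27.93 → 2 decimal places; limit is 2.
Rounded to 2 decimal places: 907.66 mL.

907.66 mL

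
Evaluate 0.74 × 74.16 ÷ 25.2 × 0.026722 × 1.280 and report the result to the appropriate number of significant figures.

0.74 × 74.16 ÷ 25.2 × 0.026722 × 1.280 = 0.0744868878629…
Multiplication/division keeps the fewest significant figures: 0.74 → 2 s.f., 74.16 → 4 s.f., 25.2 → 3 s.f., 0.026722 → 5 s.f., 1.280 → 4 s.f.; limit is 2.
Rounded to 2 significant figures: 0.074.

0.074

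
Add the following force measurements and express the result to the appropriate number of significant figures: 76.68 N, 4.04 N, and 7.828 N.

88.55 N

76.68 N + 4.04 N + 7.828 N = 88.548 N.
Addition/subtraction keeps the fewest decimal places: 76.68 → 2 decimal places, 4.04 → 2 decimal places, 7.828 → 3 decimal places; limit is 2.
Rounded to 2 decimal places: 88.55 N.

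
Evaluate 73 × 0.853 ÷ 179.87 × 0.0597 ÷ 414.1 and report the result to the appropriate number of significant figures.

5.0 × 10⁻⁵

73 × 0.853 ÷ 179.87 × 0.0597 ÷ 414.1 = 0.000049909389468…
Multiplication/division keeps the fewest significant figures: 73 → 2 s.f., 0.853 → 3 s.f., 179.87 → 5 s.f., 0.0597 → 3 s.f., 414.1 → 4 s.f.; limit is 2.
Rounded to 2 significant figures: 5.0 × 10⁻⁵.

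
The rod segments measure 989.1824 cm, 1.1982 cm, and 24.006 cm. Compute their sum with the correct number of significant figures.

1014.387 cm

989.1824 cm + 1.1982 cm + 24.006 cm = 1014.3866 cm.
Addition/subtraction keeps the fewest decimal places: 989.1824 → 4 decimal places, 1.1982 → 4 decimal places, 24.006 → 3 decimal places; limit is 3.
Rounded to 3 decimal places: 1014.387 cm.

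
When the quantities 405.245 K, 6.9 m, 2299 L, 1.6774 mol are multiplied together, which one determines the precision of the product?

405.245 K → 6 s.f.; 6.9 m → 2 s.f.; 2299 L → 4 s.f.; 1.6774 mol → 5 s.f.
The fewest is 2 significant figures, from 6.9 m.

6.9 m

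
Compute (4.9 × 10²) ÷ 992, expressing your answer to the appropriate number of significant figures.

0.49

(4.9 × 10²) ÷ 992 = 0.493951612903…
Multiplication/division keeps the fewest significant figures: 4.9 × 10² → 2 s.f., 992 → 3 s.f.; limit is 2.
Rounded to 2 significant figures: 0.49.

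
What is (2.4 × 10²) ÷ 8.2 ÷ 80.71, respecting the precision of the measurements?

0.36

(2.4 × 10²) ÷ 8.2 ÷ 80.71 = 0.362635270511…
Multiplication/division keeps the fewest significant figures: 2.4 × 10² → 2 s.f., 8.2 → 2 s.f., 80.71 → 4 s.f.; limit is 2.
Rounded to 2 significant figures: 0.36.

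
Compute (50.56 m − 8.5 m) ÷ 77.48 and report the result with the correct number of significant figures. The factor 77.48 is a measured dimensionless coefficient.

50.56 m − 8.5 m = 42.06 m; the difference is limited to 1 decimal place (3 s.f.).
Carrying full precision, 42.06 ÷ 77.48 = 0.542849767682… m; 77.48 has 4 s.f., so the result keeps min(3, 4) = 3 s.f.
Rounded to 3 significant figures: 0.543 m.

0.543 m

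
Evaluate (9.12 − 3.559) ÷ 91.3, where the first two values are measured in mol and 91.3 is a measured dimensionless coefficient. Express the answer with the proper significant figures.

0.0609 mol

9.12 mol − 3.559 mol = 5.561 mol; the difference is limited to 2 decimal places (3 s.f.).
Carrying full precision, 5.561 ÷ 91.3 = 0.0609090909091… mol; 91.3 has 3 s.f., so the result keeps min(3, 3) = 3 s.f.
Rounded to 3 significant figures: 0.0609 mol.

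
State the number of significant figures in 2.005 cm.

2.005: zeros between nonzero digits are significant.

4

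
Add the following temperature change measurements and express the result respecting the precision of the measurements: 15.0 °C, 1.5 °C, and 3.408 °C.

19.9 °C

15.0 °C + 1.5 °C + 3.408 °C = 19.908 °C.
Addition/subtraction keeps the fewest decimal places: 15.0 → 1 decimal place, 1.5 → 1 decimal place, 3.408 → 3 decimal places; limit is 1.
Rounded to 1 decimal place: 19.9 °C.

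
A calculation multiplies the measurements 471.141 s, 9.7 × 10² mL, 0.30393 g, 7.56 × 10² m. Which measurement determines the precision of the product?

471.141 s → 6 s.f.; 9.7 × 10² mL → 2 s.f.; 0.30393 g → 5 s.f.; 7.56 × 10² m → 3 s.f.
The fewest is 2 significant figures, from 9.7 × 10² mL.

9.7 × 10² mL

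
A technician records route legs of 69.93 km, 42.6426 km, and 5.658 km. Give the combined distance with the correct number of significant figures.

118.23 km

69.93 km + 42.6426 km + 5.658 km = 118.2306 km.
Addition/subtraction keeps the fewest decimal places: 69.93 → 2 decimal places, 42.6426 → 4 decimal places, 5.658 → 3 decimal places; limit is 2.
Rounded to 2 decimal places: 118.23 km.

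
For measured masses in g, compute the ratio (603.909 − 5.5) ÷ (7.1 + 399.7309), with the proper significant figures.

1.471

603.909 − 5.5 = 598.409, limited to 1 d.p. → 4 s.f.; 7.1 + 399.7309 = 406.8309, limited to 1 d.p. → 4 s.f.
Carrying full precision, 598.409 ÷ 406.8309 = 1.47090351298…; keep min(4, 4) = 4 s.f.
Rounded to 4 significant figures: 1.471.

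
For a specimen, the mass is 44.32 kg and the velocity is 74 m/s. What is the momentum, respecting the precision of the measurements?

momentum = 44.32 kg × 74 m/s = 3279.68 kg·m/s.
44.32 has 4 significant figures; 74 has 2.
Division/multiplication keeps the fewest: 2 significant figures.
Rounded: 3.3 × 10³ kg·m/s.

3.3 × 10³ kg·m/s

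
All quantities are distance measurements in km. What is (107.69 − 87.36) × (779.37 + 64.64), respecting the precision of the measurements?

1.716 × 10⁴ km²

107.69 − 87.36 = 20.33, limited to 2 d.p. → 4 s.f.; 779.37 + 64.64 = 844.01, limited to 2 d.p. → 5 s.f.
Carrying full precision, 20.33 × 844.01 = 17158.7233; keep min(4, 5) = 4 s.f.
Rounded to 4 significant figures: 1.716 × 10⁴ km².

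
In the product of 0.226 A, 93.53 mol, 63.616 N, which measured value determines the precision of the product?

0.226 A → 3 s.f.; 93.53 mol → 4 s.f.; 63.616 N → 5 s.f.
The fewest is 3 significant figures, from 0.226 A.

0.226 A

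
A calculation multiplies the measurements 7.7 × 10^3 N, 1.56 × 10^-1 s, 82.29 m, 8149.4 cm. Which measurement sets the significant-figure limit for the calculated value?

7.7 × 10^3 N

7.7 × 10^3 N → 2 s.f.; 1.56 × 10^-1 s → 3 s.f.; 82.29 m → 4 s.f.; 8149.4 cm → 5 s.f.
The fewest is 2 significant figures, from 7.7 × 10^3 N.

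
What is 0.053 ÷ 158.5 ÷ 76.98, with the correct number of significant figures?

0.053 ÷ 158.5 ÷ 76.98 = 0.0000043437887509…
Multiplication/division keeps the fewest significant figures: 0.053 → 2 s.f., 158.5 → 4 s.f., 76.98 → 4 s.f.; limit is 2.
Rounded to 2 significant figures: 4.3 × 10⁻⁶.

4.3 × 10⁻⁶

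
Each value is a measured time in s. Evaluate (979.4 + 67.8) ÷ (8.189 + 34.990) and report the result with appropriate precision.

979.4 + 67.8 = 1047.2, limited to 1 d.p. → 5 s.f.; 8.189 + 34.990 = 43.179, limited to 3 d.p. → 5 s.f.
Carrying full precision, 1047.2 ÷ 43.179 = 24.2525301651…; keep min(5, 5) = 5 s.f.
Rounded to 5 significant figures: 24.253.

24.253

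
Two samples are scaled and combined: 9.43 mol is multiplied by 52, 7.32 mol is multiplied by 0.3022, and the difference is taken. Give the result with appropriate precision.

4.9 × 10² mol

9.43 × 52 = 490.36 → 4.9 × 10² mol (2 s.f., last digit at the 10^1 place).
7.32 × 0.3022 = 2.212104 → 2.21 mol (3 s.f., last digit at the 10^-2 place).
Difference: 488.147896 mol; keep the coarser place, 10^1.
Result: 4.9 × 10² mol.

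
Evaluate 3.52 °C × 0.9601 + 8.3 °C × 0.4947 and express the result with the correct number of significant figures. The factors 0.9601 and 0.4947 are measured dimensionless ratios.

7.5 °C

3.52 × 0.9601 = 3.379552 → 3.38 °C (3 s.f., last digit at the 10^-2 place).
8.3 × 0.4947 = 4.10601 → 4.1 °C (2 s.f., last digit at the 10^-1 place).
Sum: 7.485562 °C; keep the coarser place, 10^-1.
Result: 7.5 °C.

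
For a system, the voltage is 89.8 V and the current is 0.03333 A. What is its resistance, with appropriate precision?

2.69 × 10³ Ω

resistance = 89.8 V ÷ 0.03333 A = 2694.26942694… Ω.
89.8 has 3 significant figures; 0.03333 has 4.
Division/multiplication keeps the fewest: 3 significant figures.
Rounded: 2.69 × 10³ Ω.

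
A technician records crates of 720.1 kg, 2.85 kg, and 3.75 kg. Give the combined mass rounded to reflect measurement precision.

720.1 kg + 2.85 kg + 3.75 kg = 726.70 kg.
Addition/subtraction keeps the fewest decimal places: 720.1 → 1 decimal place, 2.85 → 2 decimal places, 3.75 → 2 decimal places; limit is 1.
Rounded to 1 decimal place: 7.267 × 10² kg.

7.267 × 10² kg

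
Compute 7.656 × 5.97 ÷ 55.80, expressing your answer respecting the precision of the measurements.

7.656 × 5.97 ÷ 55.80 = 0.819109677419…
Multiplication/division keeps the fewest significant figures: 7.656 → 4 s.f., 5.97 → 3 s.f., 55.80 → 4 s.f.; limit is 3.
Rounded to 3 significant figures: 8.19 × 10⁻¹.

8.19 × 10⁻¹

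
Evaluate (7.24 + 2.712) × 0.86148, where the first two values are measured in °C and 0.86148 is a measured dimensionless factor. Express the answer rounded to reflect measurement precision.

8.57 °C

7.24 °C + 2.712 °C = 9.952 °C; the sum is limited to 2 decimal places (3 s.f.).
Carrying full precision, 9.952 × 0.86148 = 8.57344896 °C; 0.86148 has 5 s.f., so the result keeps min(3, 5) = 3 s.f.
Rounded to 3 significant figures: 8.57 °C.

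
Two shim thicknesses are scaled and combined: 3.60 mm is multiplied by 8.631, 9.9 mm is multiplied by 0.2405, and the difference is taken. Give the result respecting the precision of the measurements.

3.60 × 8.631 = 31.0716 → 31.1 mm (3 s.f., last digit at the 10^-1 place).
9.9 × 0.2405 = 2.38095 → 2.4 mm (2 s.f., last digit at the 10^-1 place).
Difference: 28.69065 mm; keep the coarser place, 10^-1.
Result: 28.7 mm.

28.7 mm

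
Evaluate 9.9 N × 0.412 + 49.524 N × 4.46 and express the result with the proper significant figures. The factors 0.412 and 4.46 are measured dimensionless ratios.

9.9 × 0.412 = 4.0788 → 4.1 N (2 s.f., last digit at the 10^-1 place).
49.524 × 4.46 = 220.87704 → 221 N (3 s.f., last digit at the 10^0 place).
Sum: 224.95584 N; keep the coarser place, 10^0.
Result: 225 N.

225 N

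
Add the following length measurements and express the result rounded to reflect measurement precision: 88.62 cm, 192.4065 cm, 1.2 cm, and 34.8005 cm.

88.62 cm + 192.4065 cm + 1.2 cm + 34.8005 cm = 317.0270 cm.
Addition/subtraction keeps the fewest decimal places: 88.62 → 2 decimal places, 192.4065 → 4 decimal places, 1.2 → 1 decimal place, 34.8005 → 4 decimal places; limit is 1.
Rounded to 1 decimal place: 317.0 cm.

317.0 cm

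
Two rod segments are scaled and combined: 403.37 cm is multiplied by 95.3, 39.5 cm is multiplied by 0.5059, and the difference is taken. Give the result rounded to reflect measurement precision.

403.37 × 95.3 = 38441.161 → 3.84 × 10^4 cm (3 s.f., last digit at the 10^2 place).
39.5 × 0.5059 = 19.98305 → 20.0 cm (3 s.f., last digit at the 10^-1 place).
Difference: 38421.17795 cm; keep the coarser place, 10^2.
Result: 3.84 × 10^4 cm.

3.84 × 10^4 cm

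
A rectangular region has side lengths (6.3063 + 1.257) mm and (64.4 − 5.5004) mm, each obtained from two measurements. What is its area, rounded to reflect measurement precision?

6.3063 + 1.257 = 7.5633, limited to 3 d.p. → 4 s.f.; 64.4 − 5.5004 = 58.8996, limited to 1 d.p. → 3 s.f.
Carrying full precision, 7.5633 × 58.8996 = 445.47534468; keep min(4, 3) = 3 s.f.
Rounded to 3 significant figures: 445 mm².

445 mm²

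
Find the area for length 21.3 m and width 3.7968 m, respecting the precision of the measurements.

area = 21.3 m × 3.7968 m = 80.87184 m².
21.3 has 3 significant figures; 3.7968 has 5.
Division/multiplication keeps the fewest: 3 significant figures.
Rounded: 80.9 m².

80.9 m²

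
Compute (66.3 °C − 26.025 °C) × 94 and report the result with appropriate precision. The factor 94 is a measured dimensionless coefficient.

66.3 °C − 26.025 °C = 40.275 °C; the difference is limited to 1 decimal place (3 s.f.).
Carrying full precision, 40.275 × 94 = 3785.85 °C; 94 has 2 s.f., so the result keeps min(3, 2) = 2 s.f.
Rounded to 2 significant figures: 3.8 × 10^3 °C.

3.8 × 10^3 °C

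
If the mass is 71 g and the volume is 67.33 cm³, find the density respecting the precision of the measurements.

1.1 g/cm³

density = 71 g ÷ 67.33 cm³ = 1.05450764889… g/cm³.
71 has 2 significant figures; 67.33 has 4.
Division/multiplication keeps the fewest: 2 significant figures.
Rounded: 1.1 g/cm³.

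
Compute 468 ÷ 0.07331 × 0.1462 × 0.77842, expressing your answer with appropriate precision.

727

468 ÷ 0.07331 × 0.1462 × 0.77842 = 726.514007257…
Multiplication/division keeps the fewest significant figures: 468 → 3 s.f., 0.07331 → 4 s.f., 0.1462 → 4 s.f., 0.77842 → 5 s.f.; limit is 3.
Rounded to 3 significant figures: 727.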